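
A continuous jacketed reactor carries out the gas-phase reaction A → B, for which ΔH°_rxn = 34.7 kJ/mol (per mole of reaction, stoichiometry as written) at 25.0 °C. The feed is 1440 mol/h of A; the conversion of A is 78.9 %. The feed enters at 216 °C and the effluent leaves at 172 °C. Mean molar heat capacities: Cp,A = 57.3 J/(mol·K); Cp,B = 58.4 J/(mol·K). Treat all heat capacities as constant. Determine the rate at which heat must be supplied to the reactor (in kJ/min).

Extent of reaction ξ = 0.789 × 1440 = 1136.2 mol/h
Reaction term: ξ·ΔH°_rxn = 1136.2 × 34.7 = 39425 kJ/h
Sensible, feed 216→25 °C: -15760 kJ/h
Outlet flows (mol/h): A 303.84, B 1136.2
Sensible, products 25→172 °C: 12313 kJ/h
Q = ΔH = 35978 kJ/h = 9.9939 kW
Heat supplied = 599.63 kJ/min

Q_in = 600 kJ/min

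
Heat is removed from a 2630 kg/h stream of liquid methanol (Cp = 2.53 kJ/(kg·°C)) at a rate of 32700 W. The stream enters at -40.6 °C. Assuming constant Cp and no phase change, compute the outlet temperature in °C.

T_out = -58.3 °C

Q = 32700 W = 117720 kJ/h
ΔT = Q/(ṁ·Cp) = 117720/(2630×2.53) = 17.692 K
T_out = -40.6 − 17.692 = -58.292 °C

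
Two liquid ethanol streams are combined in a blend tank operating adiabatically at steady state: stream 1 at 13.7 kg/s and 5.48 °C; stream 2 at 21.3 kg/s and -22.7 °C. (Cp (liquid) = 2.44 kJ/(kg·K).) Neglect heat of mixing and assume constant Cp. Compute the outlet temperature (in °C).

T_out = -11.7 °C

Energy balance with Q = 0: Σ ṁᵢCp,ᵢ(T_out − Tᵢ) = 0
T_out = Σ ṁᵢCp,ᵢTᵢ / Σ ṁᵢCp,ᵢ
      = -996.58 / 85.4 = -11.67 °C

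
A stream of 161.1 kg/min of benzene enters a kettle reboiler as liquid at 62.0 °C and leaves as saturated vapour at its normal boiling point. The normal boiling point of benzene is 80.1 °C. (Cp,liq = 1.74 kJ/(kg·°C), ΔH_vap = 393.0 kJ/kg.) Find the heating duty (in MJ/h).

Q = 4100 MJ/h

liquid 62.0→80.1 °C: 31.494 kJ/kg
vaporisation at 80.1 °C: 393 kJ/kg
Δh = 31.494 + 393 = 424.49 kJ/kg
Q = ṁ·Δh = 161.1 kg/min × 424.49 kJ/kg = 68386 kJ/min
|Q| = 1139.8 kW = 4103.2 MJ/h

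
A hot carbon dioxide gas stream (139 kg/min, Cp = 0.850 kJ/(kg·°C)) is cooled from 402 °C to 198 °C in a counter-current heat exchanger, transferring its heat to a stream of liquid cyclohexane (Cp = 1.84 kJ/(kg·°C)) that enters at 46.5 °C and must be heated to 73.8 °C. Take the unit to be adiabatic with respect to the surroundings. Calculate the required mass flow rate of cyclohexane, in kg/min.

Heat released by hot stream: Q = 139 × 0.850 × (402 − 198) = 24103 kJ/min
Energy balance on cold side (adiabatic exchanger): Q = ṁ_c·Cp_c·(T_c,out − T_c,in)
ṁ_c = 24103 / [1.84 × (73.8 − 46.5)] = 479.83 kg/min

ṁ_c = 480 kg/min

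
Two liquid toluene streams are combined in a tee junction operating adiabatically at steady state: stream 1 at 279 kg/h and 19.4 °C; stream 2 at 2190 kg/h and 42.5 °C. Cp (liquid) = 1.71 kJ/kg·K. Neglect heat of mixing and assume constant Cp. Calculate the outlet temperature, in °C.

T_out = 39.9 °C

Energy balance with Q = 0: Σ ṁᵢCp,ᵢ(T_out − Tᵢ) = 0
Σ ṁᵢCp,ᵢTᵢ = 279×1.71×19.4 + 2190×1.71×42.5 = 168410
Σ ṁᵢCp,ᵢ = 279×1.71 + 2190×1.71 = 4222
T_out = 168410 / 4222 = 39.89 °C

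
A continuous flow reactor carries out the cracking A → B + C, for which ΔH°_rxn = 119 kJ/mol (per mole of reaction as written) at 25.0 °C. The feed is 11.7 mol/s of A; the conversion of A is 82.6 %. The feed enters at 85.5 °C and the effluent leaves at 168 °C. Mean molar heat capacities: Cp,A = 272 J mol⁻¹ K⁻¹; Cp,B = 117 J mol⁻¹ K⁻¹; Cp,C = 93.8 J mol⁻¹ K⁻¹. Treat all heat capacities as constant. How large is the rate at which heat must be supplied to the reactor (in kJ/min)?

Q_in = 79700 kJ/min

Extent of reaction ξ = 0.826 × 11.7 = 9.6642 mol/s
Reaction term: ξ·ΔH°_rxn = 9.6642 × 119 = 1150 kJ/s
Sensible, feed 85.5→25 °C: -192.54 kJ/s
Outlet flows (mol/s): A 2.0358, B 9.6642, C 9.6642
Sensible, products 25→168 °C: 370.51 kJ/s
Q = ΔH = 1328 kJ/s = 1328 kW
Heat supplied = 79681 kJ/min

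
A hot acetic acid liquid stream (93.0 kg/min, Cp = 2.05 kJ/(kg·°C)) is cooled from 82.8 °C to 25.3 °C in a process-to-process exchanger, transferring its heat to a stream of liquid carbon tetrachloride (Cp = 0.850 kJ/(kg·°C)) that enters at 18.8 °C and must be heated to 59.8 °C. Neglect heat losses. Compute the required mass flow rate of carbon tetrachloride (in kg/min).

ṁ_c = 315 kg/min

Heat released by hot stream: Q = 93.0 × 2.05 × (82.8 − 25.3) = 10962 kJ/min
Energy balance on cold side (adiabatic exchanger): Q = ṁ_c·Cp_c·(T_c,out − T_c,in)
ṁ_c = 10962 / [0.850 × (59.8 − 18.8)] = 314.56 kg/min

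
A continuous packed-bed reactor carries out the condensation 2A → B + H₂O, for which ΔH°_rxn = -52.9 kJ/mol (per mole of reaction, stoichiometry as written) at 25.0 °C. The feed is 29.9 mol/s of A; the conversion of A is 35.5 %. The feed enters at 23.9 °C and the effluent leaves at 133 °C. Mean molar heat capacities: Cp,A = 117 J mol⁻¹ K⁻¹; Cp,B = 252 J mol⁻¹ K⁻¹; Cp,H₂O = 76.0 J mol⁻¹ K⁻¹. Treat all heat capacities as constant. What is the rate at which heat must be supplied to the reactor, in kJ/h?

Q_in = 557000 kJ/h

Extent of reaction ξ = 0.355 × 29.9 / 2 = 5.3072 mol/s
Reaction term: ξ·ΔH°_rxn = 5.3072 × -52.9 = -280.75 kJ/s
Sensible, feed 23.9→25 °C: 3.8481 kJ/s
Outlet flows (mol/s): A 19.285, B 5.3072, H₂O 5.3072
Sensible, products 25→133 °C: 431.7 kJ/s
Q = ΔH = 154.79 kJ/s = 154.79 kW
Heat supplied = 557240 kJ/h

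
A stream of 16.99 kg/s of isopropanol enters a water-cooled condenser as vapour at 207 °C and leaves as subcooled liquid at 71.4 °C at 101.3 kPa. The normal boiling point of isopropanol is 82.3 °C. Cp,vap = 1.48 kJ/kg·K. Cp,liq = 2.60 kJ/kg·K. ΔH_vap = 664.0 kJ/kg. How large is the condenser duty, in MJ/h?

vapour 207→82.3 °C: -184.56 kJ/kg
condensation at 82.3 °C: -664 kJ/kg
liquid 82.3→71.4 °C: -28.34 kJ/kg
Δh = -184.56 + -664 + -28.34 = -876.9 kJ/kg
Q = ṁ·Δh = 16.99 kg/s × -876.9 kJ/kg = -14898 kJ/s
|Q| = 14898 kW = 53634 MJ/h

Q_c = 53600 MJ/h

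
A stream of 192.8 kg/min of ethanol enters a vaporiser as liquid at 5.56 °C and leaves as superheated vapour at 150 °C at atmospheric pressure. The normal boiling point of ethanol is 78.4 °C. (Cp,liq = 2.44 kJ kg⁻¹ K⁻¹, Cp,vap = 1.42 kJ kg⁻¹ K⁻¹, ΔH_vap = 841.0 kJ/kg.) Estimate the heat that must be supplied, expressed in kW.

Q = 3600 kW

liquid 5.56→78.4 °C: 177.73 kJ/kg
vaporisation at 78.4 °C: 841 kJ/kg
vapour 78.4→150 °C: 101.67 kJ/kg
Δh = 177.73 + 841 + 101.67 = 1120.4 kJ/kg
Q = ṁ·Δh = 192.8 kg/min × 1120.4 kJ/kg = 216010 kJ/min
|Q| = 3600.2 kW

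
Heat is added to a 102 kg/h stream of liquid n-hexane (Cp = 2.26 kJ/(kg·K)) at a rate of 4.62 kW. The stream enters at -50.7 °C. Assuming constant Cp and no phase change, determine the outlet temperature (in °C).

Q = 4.62 kW = 16632 kJ/h
ΔT = Q/(ṁ·Cp) = 16632/(102×2.26) = 72.15 K
T_out = -50.7 + 72.15 = 21.45 °C

T_out = 21.4 °C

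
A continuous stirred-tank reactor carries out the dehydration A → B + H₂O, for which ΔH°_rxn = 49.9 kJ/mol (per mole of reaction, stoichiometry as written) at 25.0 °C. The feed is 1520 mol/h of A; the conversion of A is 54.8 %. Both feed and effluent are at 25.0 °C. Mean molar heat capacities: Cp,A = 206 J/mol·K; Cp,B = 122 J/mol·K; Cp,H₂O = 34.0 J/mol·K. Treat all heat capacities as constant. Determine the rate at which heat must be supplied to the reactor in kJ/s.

Extent of reaction ξ = 0.548 × 1520 = 832.96 mol/h
Reaction term: ξ·ΔH°_rxn = 832.96 × 49.9 = 41565 kJ/h
Q = ΔH = 41565 kJ/h = 11.546 kW
Heat supplied = 11.546 kJ/s

Q_in = 11.5 kJ/s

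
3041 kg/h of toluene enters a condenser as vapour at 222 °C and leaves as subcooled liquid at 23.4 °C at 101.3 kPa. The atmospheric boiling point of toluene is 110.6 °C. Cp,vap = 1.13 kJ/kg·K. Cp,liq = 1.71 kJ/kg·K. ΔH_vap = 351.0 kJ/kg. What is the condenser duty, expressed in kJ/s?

Q_c = 529 kJ/s

vapour 222→110.6 °C: -125.88 kJ/kg
condensation at 110.6 °C: -351 kJ/kg
liquid 110.6→23.4 °C: -149.11 kJ/kg
Δh = -125.88 + -351 + -149.11 = -625.99 kJ/kg
Q = ṁ·Δh = 3041 kg/h × -625.99 kJ/kg = -1.9036e+06 kJ/h
|Q| = 528.79 kW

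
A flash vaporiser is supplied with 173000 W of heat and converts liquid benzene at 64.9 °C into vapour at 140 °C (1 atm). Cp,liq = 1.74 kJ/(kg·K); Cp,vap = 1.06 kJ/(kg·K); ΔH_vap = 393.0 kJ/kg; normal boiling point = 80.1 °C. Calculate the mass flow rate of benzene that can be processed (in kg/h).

Δh = 1.74×(80.1−64.9) + 393.0 + 1.06×(140−80.1) = 482.94 kJ/kg
Q = 173000 W = 173 kJ/s = 622800 kJ/h
ṁ = Q/Δh = 622800 / 482.94 = 1289.6 kg/h

ṁ = 1290 kg/h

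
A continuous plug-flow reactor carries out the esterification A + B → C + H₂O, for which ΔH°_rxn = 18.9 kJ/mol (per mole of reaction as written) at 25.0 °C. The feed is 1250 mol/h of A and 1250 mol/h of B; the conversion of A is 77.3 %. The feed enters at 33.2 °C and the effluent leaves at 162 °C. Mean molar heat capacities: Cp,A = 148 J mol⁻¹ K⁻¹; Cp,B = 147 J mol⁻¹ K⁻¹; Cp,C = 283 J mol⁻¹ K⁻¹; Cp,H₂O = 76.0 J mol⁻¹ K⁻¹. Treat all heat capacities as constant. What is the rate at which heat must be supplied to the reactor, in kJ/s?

Extent of reaction ξ = 0.773 × 1250 = 966.25 mol/h
Reaction term: ξ·ΔH°_rxn = 966.25 × 18.9 = 18262 kJ/h
Sensible, feed 33.2→25 °C: -3023.8 kJ/h
Outlet flows (mol/h): A 283.75, B 283.75, C 966.25, H₂O 966.25
Sensible, products 25→162 °C: 58991 kJ/h
Q = ΔH = 74229 kJ/h = 20.619 kW
Heat supplied = 20.619 kJ/s

Q_in = 20.6 kJ/s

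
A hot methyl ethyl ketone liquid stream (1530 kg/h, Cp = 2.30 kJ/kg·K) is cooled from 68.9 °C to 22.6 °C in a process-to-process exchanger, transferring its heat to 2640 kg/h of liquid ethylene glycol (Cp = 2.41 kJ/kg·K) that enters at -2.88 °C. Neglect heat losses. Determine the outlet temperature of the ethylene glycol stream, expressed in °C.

Heat released by hot stream: Q = 1530 × 2.30 × (68.9 − 22.6) = 162930 kJ/h
Energy balance on cold side (adiabatic exchanger): Q = ṁ_c·Cp_c·(T_c,out − T_c,in)
T_c,out = -2.88 + 162930/(2640 × 2.41) = 22.728 °C

T_c,out = 22.7 °C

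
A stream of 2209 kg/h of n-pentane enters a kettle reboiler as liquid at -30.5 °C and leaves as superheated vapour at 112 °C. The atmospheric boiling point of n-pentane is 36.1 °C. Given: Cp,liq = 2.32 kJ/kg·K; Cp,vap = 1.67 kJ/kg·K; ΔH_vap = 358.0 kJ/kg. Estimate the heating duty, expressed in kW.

Q = 392 kW

liquid -30.5→36.1 °C: 154.51 kJ/kg
vaporisation at 36.1 °C: 358 kJ/kg
vapour 36.1→112 °C: 126.75 kJ/kg
Δh = 154.51 + 358 + 126.75 = 639.26 kJ/kg
Q = ṁ·Δh = 2209 kg/h × 639.26 kJ/kg = 1.4121e+06 kJ/h
|Q| = 392.26 kW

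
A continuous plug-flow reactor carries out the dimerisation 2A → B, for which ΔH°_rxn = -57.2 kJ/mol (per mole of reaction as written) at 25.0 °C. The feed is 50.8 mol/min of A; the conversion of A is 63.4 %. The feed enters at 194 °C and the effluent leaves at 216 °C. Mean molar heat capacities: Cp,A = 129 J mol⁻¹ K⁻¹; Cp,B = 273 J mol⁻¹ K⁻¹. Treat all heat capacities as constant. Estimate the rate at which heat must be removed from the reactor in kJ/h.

Q_out = 43800 kJ/h

Extent of reaction ξ = 0.634 × 50.8 / 2 = 16.104 mol/min
Reaction term: ξ·ΔH°_rxn = 16.104 × -57.2 = -921.13 kJ/min
Sensible, feed 194→25 °C: -1107.5 kJ/min
Outlet flows (mol/min): A 18.593, B 16.104
Sensible, products 25→216 °C: 1297.8 kJ/min
Q = ΔH = -730.82 kJ/min = -12.18 kW
Heat removed = 43849 kJ/h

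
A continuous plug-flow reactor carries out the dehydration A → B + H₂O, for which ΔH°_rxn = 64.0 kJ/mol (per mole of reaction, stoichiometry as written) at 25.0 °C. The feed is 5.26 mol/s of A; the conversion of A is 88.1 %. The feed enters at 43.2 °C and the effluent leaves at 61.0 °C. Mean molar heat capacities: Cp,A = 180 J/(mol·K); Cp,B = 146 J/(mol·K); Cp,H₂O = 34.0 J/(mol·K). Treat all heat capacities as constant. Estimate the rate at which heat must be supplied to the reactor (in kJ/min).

Q_in = 18800 kJ/min

Extent of reaction ξ = 0.881 × 5.26 = 4.6341 mol/s
Reaction term: ξ·ΔH°_rxn = 4.6341 × 64.0 = 296.58 kJ/s
Sensible, feed 43.2→25 °C: -17.232 kJ/s
Outlet flows (mol/s): A 0.62594, B 4.6341, H₂O 4.6341
Sensible, products 25→61.0 °C: 34.085 kJ/s
Q = ΔH = 313.43 kJ/s = 313.43 kW
Heat supplied = 18806 kJ/min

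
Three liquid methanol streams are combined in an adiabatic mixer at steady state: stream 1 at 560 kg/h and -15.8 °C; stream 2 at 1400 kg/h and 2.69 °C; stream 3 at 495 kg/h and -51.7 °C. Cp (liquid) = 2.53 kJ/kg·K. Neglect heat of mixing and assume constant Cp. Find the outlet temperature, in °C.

No heat crosses the boundary, so H_out = H_in.
Σ ṁᵢCp,ᵢTᵢ = 560×2.53×-15.8 + 1400×2.53×2.69 + 495×2.53×-51.7 = -77604
Σ ṁᵢCp,ᵢ = 560×2.53 + 1400×2.53 + 495×2.53 = 6211.1
T_out = -77604 / 6211.1 = -12.494 °C

T_out = -12.5 °C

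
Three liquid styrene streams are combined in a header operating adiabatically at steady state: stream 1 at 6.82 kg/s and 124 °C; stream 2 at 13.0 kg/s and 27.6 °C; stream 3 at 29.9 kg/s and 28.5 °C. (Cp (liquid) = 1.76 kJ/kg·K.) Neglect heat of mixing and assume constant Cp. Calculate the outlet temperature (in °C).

Energy balance with Q = 0: Σ ṁᵢCp,ᵢ(T_out − Tᵢ) = 0
Σ ṁᵢCp,ᵢTᵢ = 6.82×1.76×124 + 13.0×1.76×27.6 + 29.9×1.76×28.5 = 3619.7
Σ ṁᵢCp,ᵢ = 6.82×1.76 + 13.0×1.76 + 29.9×1.76 = 87.507
T_out = 3619.7 / 87.507 = 41.364 °C

T_out = 41.4 °C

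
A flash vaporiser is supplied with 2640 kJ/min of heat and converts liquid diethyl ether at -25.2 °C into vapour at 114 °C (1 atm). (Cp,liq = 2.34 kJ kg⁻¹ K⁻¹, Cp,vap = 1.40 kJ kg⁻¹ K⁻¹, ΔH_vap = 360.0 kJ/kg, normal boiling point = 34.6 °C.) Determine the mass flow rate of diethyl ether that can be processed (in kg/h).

Δh = 2.34×(34.6−-25.2) + 360.0 + 1.40×(114−34.6) = 611.09 kJ/kg
Q = 2640 kJ/min = 44 kJ/s = 158400 kJ/h
ṁ = Q/Δh = 158400 / 611.09 = 259.21 kg/h

ṁ = 259 kg/h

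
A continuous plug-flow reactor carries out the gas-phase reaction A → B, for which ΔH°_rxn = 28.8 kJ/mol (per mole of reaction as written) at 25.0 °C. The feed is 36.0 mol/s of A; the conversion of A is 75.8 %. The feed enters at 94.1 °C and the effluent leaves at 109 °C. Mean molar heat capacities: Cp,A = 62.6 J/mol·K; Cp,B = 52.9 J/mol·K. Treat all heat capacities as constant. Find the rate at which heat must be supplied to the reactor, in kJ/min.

Extent of reaction ξ = 0.758 × 36.0 = 27.288 mol/s
Reaction term: ξ·ΔH°_rxn = 27.288 × 28.8 = 785.89 kJ/s
Sensible, feed 94.1→25 °C: -155.72 kJ/s
Outlet flows (mol/s): A 8.712, B 27.288
Sensible, products 25→109 °C: 167.07 kJ/s
Q = ΔH = 797.24 kJ/s = 797.24 kW
Heat supplied = 47834 kJ/min

Q_in = 47800 kJ/min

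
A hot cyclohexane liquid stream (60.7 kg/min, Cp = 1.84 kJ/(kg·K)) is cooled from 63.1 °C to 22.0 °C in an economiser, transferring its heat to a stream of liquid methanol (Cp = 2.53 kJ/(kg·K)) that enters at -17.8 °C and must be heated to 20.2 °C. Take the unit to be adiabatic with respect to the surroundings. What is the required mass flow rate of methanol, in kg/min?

Heat released by hot stream: Q = 60.7 × 1.84 × (63.1 − 22.0) = 4590.4 kJ/min
Energy balance on cold side (adiabatic exchanger): Q = ṁ_c·Cp_c·(T_c,out − T_c,in)
ṁ_c = 4590.4 / [2.53 × (20.2 − -17.8)] = 47.747 kg/min

ṁ_c = 47.7 kg/min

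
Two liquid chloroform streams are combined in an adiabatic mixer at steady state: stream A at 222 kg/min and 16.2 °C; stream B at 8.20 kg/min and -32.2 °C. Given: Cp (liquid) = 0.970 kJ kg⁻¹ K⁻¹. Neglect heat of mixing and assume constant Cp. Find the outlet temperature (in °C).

No heat crosses the boundary, so H_out = H_in.
T_out = Σ ṁᵢCp,ᵢTᵢ / Σ ṁᵢCp,ᵢ
      = 3232.4 / 223.29 = 14.476 °C

T_out = 14.5 °C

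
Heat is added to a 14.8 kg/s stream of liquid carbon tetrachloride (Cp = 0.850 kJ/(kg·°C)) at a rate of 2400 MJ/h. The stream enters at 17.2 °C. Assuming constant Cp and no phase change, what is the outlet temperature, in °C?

T_out = 70.2 °C

Q = 2400 MJ/h = 666.67 kJ/s
ΔT = Q/(ṁ·Cp) = 666.67/(14.8×0.850) = 52.994 K
T_out = 17.2 + 52.994 = 70.194 °C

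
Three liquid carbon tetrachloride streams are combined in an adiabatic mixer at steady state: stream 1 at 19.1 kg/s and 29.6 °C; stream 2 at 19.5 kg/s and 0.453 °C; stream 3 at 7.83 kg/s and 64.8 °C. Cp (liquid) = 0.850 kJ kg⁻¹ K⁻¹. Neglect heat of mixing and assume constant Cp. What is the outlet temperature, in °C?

T_out = 23.3 °C

No heat crosses the boundary, so H_out = H_in.
Σ ṁᵢCp,ᵢTᵢ = 19.1×0.850×29.6 + 19.5×0.850×0.453 + 7.83×0.850×64.8 = 919.34
Σ ṁᵢCp,ᵢ = 19.1×0.850 + 19.5×0.850 + 7.83×0.850 = 39.465
T_out = 919.34 / 39.465 = 23.295 °C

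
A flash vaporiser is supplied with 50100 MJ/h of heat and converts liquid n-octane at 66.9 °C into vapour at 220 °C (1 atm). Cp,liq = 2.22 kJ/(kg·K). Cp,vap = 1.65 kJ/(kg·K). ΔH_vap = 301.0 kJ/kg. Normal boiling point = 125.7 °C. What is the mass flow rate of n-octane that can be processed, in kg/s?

ṁ = 23.7 kg/s

Δh = 2.22×(125.7−66.9) + 301.0 + 1.65×(220−125.7) = 587.13 kJ/kg
Q = 50100 MJ/h = 13917 kJ/s = 13917 kJ/s
ṁ = Q/Δh = 13917 / 587.13 = 23.703 kg/s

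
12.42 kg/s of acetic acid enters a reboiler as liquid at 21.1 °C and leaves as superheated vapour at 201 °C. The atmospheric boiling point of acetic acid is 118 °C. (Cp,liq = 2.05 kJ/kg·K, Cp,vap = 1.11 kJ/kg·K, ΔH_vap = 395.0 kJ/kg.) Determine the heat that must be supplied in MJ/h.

liquid 21.1→118 °C: 198.64 kJ/kg
vaporisation at 118 °C: 395 kJ/kg
vapour 118→201 °C: 92.13 kJ/kg
Δh = 198.64 + 395 + 92.13 = 685.77 kJ/kg
Q = ṁ·Δh = 12.42 kg/s × 685.77 kJ/kg = 8517.3 kJ/s
|Q| = 8517.3 kW = 30662 MJ/h

Q = 30700 MJ/h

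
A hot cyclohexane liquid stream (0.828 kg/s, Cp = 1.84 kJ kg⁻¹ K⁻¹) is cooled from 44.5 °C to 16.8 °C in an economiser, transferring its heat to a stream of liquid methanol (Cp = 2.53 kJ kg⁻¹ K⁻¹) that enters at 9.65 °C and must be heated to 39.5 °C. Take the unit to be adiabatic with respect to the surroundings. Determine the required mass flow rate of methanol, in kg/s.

ṁ_c = 0.559 kg/s

Heat released by hot stream: Q = 0.828 × 1.84 × (44.5 − 16.8) = 42.202 kJ/s
Energy balance on cold side (adiabatic exchanger): Q = ṁ_c·Cp_c·(T_c,out − T_c,in)
ṁ_c = 42.202 / [2.53 × (39.5 − 9.65)] = 0.55881 kg/s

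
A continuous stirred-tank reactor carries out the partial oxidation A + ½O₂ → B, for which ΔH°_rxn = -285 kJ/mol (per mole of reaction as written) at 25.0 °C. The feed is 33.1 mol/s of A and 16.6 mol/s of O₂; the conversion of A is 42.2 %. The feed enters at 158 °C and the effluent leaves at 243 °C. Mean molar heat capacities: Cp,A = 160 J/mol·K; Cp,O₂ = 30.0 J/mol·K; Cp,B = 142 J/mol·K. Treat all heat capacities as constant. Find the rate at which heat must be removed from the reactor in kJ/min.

Q_out = 215000 kJ/min

Extent of reaction ξ = 0.422 × 33.1 = 13.968 mol/s
Reaction term: ξ·ΔH°_rxn = 13.968 × -285 = -3980.9 kJ/s
Sensible, feed 158→25 °C: -770.6 kJ/s
Outlet flows (mol/s): A 19.132, O₂ 9.6159, B 13.968
Sensible, products 25→243 °C: 1162.6 kJ/s
Q = ΔH = -3588.9 kJ/s = -3588.9 kW
Heat removed = 215340 kJ/min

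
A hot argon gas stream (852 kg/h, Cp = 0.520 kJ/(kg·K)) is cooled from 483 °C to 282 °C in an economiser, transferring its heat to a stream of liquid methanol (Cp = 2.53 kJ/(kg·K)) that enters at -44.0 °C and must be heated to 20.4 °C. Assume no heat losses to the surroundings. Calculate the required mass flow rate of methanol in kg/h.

ṁ_c = 547 kg/h

Heat released by hot stream: Q = 852 × 0.520 × (483 − 282) = 89051 kJ/h
Energy balance on cold side (adiabatic exchanger): Q = ṁ_c·Cp_c·(T_c,out − T_c,in)
ṁ_c = 89051 / [2.53 × (20.4 − -44.0)] = 546.55 kg/h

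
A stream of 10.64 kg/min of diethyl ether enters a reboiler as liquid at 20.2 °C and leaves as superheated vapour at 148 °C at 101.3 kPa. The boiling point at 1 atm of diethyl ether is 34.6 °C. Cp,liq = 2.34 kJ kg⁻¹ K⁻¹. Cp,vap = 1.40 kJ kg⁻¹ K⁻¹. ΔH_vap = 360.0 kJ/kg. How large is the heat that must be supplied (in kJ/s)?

Q = 98.0 kJ/s

liquid 20.2→34.6 °C: 33.696 kJ/kg
vaporisation at 34.6 °C: 360 kJ/kg
vapour 34.6→148 °C: 158.76 kJ/kg
Δh = 33.696 + 360 + 158.76 = 552.46 kJ/kg
Q = ṁ·Δh = 10.64 kg/min × 552.46 kJ/kg = 5878.1 kJ/min
|Q| = 97.969 kW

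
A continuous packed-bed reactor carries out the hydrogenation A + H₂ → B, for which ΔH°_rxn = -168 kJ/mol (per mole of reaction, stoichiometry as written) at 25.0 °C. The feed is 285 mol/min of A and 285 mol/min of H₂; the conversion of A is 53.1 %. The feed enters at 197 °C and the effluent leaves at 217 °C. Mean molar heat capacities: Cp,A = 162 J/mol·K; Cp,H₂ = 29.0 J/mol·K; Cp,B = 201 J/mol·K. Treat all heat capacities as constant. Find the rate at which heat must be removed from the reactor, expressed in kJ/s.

Extent of reaction ξ = 0.531 × 285 = 151.34 mol/min
Reaction term: ξ·ΔH°_rxn = 151.34 × -168 = -25424 kJ/min
Sensible, feed 197→25 °C: -9362.8 kJ/min
Outlet flows (mol/min): A 133.66, H₂ 133.66, B 151.34
Sensible, products 25→217 °C: 10742 kJ/min
Q = ΔH = -24045 kJ/min = -400.75 kW
Heat removed = 400.75 kJ/s

Q_out = 401 kJ/s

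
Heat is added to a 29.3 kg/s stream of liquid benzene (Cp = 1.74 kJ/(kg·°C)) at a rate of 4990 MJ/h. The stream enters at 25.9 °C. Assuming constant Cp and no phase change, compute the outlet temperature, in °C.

Q = 4990 MJ/h = 1386.1 kJ/s
ΔT = Q/(ṁ·Cp) = 1386.1/(29.3×1.74) = 27.188 K
T_out = 25.9 + 27.188 = 53.088 °C

T_out = 53.1 °C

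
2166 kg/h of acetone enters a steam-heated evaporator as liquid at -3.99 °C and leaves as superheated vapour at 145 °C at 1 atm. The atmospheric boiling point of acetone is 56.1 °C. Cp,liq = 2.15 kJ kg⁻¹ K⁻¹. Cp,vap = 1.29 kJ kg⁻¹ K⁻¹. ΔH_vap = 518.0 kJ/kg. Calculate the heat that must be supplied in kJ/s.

Q = 458 kJ/s

liquid -3.99→56.1 °C: 129.19 kJ/kg
vaporisation at 56.1 °C: 518 kJ/kg
vapour 56.1→145 °C: 114.68 kJ/kg
Δh = 129.19 + 518 + 114.68 = 761.87 kJ/kg
Q = ṁ·Δh = 2166 kg/h × 761.87 kJ/kg = 1.6502e+06 kJ/h
|Q| = 458.39 kW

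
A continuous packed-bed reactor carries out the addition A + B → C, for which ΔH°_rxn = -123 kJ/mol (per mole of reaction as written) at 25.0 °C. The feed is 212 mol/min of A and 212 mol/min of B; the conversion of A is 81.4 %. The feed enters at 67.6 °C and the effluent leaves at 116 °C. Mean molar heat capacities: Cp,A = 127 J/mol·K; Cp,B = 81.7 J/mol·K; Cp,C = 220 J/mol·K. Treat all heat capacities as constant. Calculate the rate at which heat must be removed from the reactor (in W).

Q_out = 315000 W

Extent of reaction ξ = 0.814 × 212 = 172.57 mol/min
Reaction term: ξ·ΔH°_rxn = 172.57 × -123 = -21226 kJ/min
Sensible, feed 67.6→25 °C: -1884.8 kJ/min
Outlet flows (mol/min): A 39.432, B 39.432, C 172.57
Sensible, products 25→116 °C: 4203.7 kJ/min
Q = ΔH = -18907 kJ/min = -315.12 kW
Heat removed = 315120 W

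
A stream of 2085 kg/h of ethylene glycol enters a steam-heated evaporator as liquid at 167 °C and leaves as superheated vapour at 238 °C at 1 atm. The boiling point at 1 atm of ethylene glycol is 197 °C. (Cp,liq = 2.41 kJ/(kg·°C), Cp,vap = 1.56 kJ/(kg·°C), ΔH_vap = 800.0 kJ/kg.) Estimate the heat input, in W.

liquid 167→197 °C: 72.3 kJ/kg
vaporisation at 197 °C: 800 kJ/kg
vapour 197→238 °C: 63.96 kJ/kg
Δh = 72.3 + 800 + 63.96 = 936.26 kJ/kg
Q = ṁ·Δh = 2085 kg/h × 936.26 kJ/kg = 1.9521e+06 kJ/h
|Q| = 542.25 kW = 542250 W

Q = 542000 W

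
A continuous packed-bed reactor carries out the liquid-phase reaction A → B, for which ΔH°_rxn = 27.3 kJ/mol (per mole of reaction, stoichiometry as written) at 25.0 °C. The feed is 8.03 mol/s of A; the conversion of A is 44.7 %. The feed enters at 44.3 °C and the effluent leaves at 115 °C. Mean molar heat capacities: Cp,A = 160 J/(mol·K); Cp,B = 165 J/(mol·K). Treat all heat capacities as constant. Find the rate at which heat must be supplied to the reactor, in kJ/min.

Q_in = 11400 kJ/min

Extent of reaction ξ = 0.447 × 8.03 = 3.5894 mol/s
Reaction term: ξ·ΔH°_rxn = 3.5894 × 27.3 = 97.991 kJ/s
Sensible, feed 44.3→25 °C: -24.797 kJ/s
Outlet flows (mol/s): A 4.4406, B 3.5894
Sensible, products 25→115 °C: 117.25 kJ/s
Q = ΔH = 190.44 kJ/s = 190.44 kW
Heat supplied = 11426 kJ/min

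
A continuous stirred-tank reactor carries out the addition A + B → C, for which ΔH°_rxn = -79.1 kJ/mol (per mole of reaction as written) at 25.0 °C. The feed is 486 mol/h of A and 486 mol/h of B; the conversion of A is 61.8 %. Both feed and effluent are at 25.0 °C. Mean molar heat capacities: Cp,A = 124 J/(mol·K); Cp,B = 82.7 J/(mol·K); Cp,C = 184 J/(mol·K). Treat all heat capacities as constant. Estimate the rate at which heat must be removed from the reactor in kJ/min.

Extent of reaction ξ = 0.618 × 486 = 300.35 mol/h
Reaction term: ξ·ΔH°_rxn = 300.35 × -79.1 = -23758 kJ/h
Q = ΔH = -23758 kJ/h = -6.5993 kW
Heat removed = 395.96 kJ/min

Q_out = 396 kJ/min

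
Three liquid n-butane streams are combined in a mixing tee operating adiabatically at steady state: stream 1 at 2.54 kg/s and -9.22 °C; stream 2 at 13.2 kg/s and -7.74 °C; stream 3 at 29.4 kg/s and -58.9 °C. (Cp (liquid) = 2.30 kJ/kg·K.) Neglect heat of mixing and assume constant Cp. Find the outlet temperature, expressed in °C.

T_out = -41.1 °C

Adiabatic, steady state ⇒ Σ ṁᵢCp,ᵢ(T_out − Tᵢ) = 0
T_out = Σ ṁᵢCp,ᵢTᵢ / Σ ṁᵢCp,ᵢ
      = -4271.7 / 103.82 = -41.144 °C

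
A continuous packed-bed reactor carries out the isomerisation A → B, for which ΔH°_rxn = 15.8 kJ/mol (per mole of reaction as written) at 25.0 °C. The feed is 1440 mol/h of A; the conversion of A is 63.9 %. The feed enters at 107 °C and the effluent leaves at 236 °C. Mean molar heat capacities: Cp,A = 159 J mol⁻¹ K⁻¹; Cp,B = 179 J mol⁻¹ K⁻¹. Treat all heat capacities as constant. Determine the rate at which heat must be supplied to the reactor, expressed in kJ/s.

Extent of reaction ξ = 0.639 × 1440 = 920.16 mol/h
Reaction term: ξ·ΔH°_rxn = 920.16 × 15.8 = 14539 kJ/h
Sensible, feed 107→25 °C: -18775 kJ/h
Outlet flows (mol/h): A 519.84, B 920.16
Sensible, products 25→236 °C: 52194 kJ/h
Q = ΔH = 47957 kJ/h = 13.322 kW
Heat supplied = 13.322 kJ/s

Q_in = 13.3 kJ/s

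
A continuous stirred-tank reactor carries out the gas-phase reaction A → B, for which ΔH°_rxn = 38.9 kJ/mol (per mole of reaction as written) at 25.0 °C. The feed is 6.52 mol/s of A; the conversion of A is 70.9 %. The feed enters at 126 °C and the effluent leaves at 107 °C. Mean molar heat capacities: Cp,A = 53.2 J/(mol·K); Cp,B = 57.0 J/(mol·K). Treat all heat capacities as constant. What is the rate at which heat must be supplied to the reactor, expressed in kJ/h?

Extent of reaction ξ = 0.709 × 6.52 = 4.6227 mol/s
Reaction term: ξ·ΔH°_rxn = 4.6227 × 38.9 = 179.82 kJ/s
Sensible, feed 126→25 °C: -35.033 kJ/s
Outlet flows (mol/s): A 1.8973, B 4.6227
Sensible, products 25→107 °C: 29.883 kJ/s
Q = ΔH = 174.67 kJ/s = 174.67 kW
Heat supplied = 628820 kJ/h

Q_in = 629000 kJ/h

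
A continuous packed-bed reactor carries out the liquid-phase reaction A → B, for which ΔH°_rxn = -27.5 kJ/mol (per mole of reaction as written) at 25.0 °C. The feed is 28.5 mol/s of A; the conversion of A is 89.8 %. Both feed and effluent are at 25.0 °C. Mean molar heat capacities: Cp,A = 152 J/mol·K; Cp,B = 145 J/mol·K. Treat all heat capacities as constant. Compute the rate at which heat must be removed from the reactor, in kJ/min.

Q_out = 42200 kJ/min

Extent of reaction ξ = 0.898 × 28.5 = 25.593 mol/s
Reaction term: ξ·ΔH°_rxn = 25.593 × -27.5 = -703.81 kJ/s
Q = ΔH = -703.81 kJ/s = -703.81 kW
Heat removed = 42228 kJ/min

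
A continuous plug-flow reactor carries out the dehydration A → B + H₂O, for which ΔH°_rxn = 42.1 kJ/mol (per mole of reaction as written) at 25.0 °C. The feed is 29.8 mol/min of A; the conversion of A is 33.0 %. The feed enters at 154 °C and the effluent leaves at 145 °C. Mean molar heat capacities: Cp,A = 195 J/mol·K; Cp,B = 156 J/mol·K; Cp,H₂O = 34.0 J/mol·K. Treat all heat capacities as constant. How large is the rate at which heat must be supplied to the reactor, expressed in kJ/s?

Extent of reaction ξ = 0.330 × 29.8 = 9.834 mol/min
Reaction term: ξ·ΔH°_rxn = 9.834 × 42.1 = 414.01 kJ/min
Sensible, feed 154→25 °C: -749.62 kJ/min
Outlet flows (mol/min): A 19.966, B 9.834, H₂O 9.834
Sensible, products 25→145 °C: 691.42 kJ/min
Q = ΔH = 355.81 kJ/min = 5.9302 kW
Heat supplied = 5.9302 kJ/s

Q_in = 5.93 kJ/s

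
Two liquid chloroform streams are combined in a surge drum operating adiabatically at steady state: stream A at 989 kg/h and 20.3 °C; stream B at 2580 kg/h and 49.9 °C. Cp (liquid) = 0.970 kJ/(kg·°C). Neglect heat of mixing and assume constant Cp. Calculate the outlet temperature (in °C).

T_out = 41.7 °C

No heat crosses the boundary, so H_out = H_in.
Σ ṁᵢCp,ᵢTᵢ = 989×0.970×20.3 + 2580×0.970×49.9 = 144350
Σ ṁᵢCp,ᵢ = 989×0.970 + 2580×0.970 = 3461.9
T_out = 144350 / 3461.9 = 41.698 °C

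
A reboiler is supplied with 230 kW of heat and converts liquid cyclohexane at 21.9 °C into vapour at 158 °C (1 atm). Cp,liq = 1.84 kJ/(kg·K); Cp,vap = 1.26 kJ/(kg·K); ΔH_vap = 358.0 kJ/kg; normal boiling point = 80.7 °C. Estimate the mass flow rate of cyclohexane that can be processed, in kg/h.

Δh = 1.84×(80.7−21.9) + 358.0 + 1.26×(158−80.7) = 563.59 kJ/kg
Q = 230 kW = 230 kJ/s = 828000 kJ/h
ṁ = Q/Δh = 828000 / 563.59 = 1469.2 kg/h

ṁ = 1470 kg/h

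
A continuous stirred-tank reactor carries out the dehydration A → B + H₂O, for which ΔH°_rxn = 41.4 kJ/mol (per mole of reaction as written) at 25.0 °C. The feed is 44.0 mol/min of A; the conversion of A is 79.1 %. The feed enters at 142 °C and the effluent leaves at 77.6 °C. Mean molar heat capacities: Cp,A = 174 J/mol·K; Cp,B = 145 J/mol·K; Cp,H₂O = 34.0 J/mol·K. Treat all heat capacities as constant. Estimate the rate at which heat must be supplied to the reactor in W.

Q_in = 15900 W

Extent of reaction ξ = 0.791 × 44.0 = 34.804 mol/min
Reaction term: ξ·ΔH°_rxn = 34.804 × 41.4 = 1440.9 kJ/min
Sensible, feed 142→25 °C: -895.75 kJ/min
Outlet flows (mol/min): A 9.196, B 34.804, H₂O 34.804
Sensible, products 25→77.6 °C: 411.86 kJ/min
Q = ΔH = 956.99 kJ/min = 15.95 kW
Heat supplied = 15950 W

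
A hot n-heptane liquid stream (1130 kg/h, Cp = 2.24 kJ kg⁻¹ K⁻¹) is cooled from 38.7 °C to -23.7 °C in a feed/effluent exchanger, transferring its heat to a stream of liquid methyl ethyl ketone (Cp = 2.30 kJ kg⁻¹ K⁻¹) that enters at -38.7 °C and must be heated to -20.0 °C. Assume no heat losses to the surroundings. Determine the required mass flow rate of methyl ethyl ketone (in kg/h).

ṁ_c = 3670 kg/h

Heat released by hot stream: Q = 1130 × 2.24 × (38.7 − -23.7) = 157950 kJ/h
Energy balance on cold side (adiabatic exchanger): Q = ṁ_c·Cp_c·(T_c,out − T_c,in)
ṁ_c = 157950 / [2.30 × (-20.0 − -38.7)] = 3672.3 kg/h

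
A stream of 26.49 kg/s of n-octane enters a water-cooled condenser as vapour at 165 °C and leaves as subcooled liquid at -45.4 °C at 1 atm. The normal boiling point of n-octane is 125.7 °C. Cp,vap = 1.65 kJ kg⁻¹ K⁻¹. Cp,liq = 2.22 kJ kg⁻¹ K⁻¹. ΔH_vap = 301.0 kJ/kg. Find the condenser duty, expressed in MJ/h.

vapour 165→125.7 °C: -64.845 kJ/kg
condensation at 125.7 °C: -301 kJ/kg
liquid 125.7→-45.4 °C: -379.84 kJ/kg
Δh = -64.845 + -301 + -379.84 = -745.69 kJ/kg
Q = ṁ·Δh = 26.49 kg/s × -745.69 kJ/kg = -19753 kJ/s
|Q| = 19753 kW = 71112 MJ/h

Q_c = 71100 MJ/h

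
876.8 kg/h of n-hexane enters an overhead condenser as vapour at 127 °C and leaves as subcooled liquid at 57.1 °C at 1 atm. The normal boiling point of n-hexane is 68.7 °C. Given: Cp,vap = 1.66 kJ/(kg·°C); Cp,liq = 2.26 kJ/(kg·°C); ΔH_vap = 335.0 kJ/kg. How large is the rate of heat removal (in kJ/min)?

vapour 127→68.7 °C: -96.778 kJ/kg
condensation at 68.7 °C: -335 kJ/kg
liquid 68.7→57.1 °C: -26.216 kJ/kg
Δh = -96.778 + -335 + -26.216 = -457.99 kJ/kg
Q = ṁ·Δh = 876.8 kg/h × -457.99 kJ/kg = -401570 kJ/h
|Q| = 111.55 kW = 6692.8 kJ/min

Q_c = 6690 kJ/min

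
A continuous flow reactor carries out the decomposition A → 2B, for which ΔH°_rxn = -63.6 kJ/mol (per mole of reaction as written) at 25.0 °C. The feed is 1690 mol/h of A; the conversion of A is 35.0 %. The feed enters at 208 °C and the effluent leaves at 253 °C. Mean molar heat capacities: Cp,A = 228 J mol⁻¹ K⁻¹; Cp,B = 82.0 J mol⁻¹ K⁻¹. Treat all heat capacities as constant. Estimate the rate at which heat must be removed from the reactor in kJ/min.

Q_out = 482 kJ/min

Extent of reaction ξ = 0.350 × 1690 = 591.5 mol/h
Reaction term: ξ·ΔH°_rxn = 591.5 × -63.6 = -37619 kJ/h
Sensible, feed 208→25 °C: -70514 kJ/h
Outlet flows (mol/h): A 1098.5, B 1183
Sensible, products 25→253 °C: 79222 kJ/h
Q = ΔH = -28911 kJ/h = -8.0309 kW
Heat removed = 481.85 kJ/min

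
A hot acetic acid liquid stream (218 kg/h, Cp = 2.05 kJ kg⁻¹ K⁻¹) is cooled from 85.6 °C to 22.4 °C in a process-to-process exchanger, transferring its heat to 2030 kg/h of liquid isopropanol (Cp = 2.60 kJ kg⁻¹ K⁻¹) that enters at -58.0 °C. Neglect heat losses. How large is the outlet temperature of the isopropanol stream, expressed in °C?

T_c,out = -52.6 °C

Heat released by hot stream: Q = 218 × 2.05 × (85.6 − 22.4) = 28244 kJ/h
Energy balance on cold side (adiabatic exchanger): Q = ṁ_c·Cp_c·(T_c,out − T_c,in)
T_c,out = -58.0 + 28244/(2030 × 2.60) = -52.649 °C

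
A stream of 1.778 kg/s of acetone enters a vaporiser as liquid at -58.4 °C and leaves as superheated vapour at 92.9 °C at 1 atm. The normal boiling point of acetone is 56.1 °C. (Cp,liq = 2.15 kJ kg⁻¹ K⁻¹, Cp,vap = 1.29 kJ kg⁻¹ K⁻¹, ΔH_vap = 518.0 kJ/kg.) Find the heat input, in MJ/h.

Q = 5200 MJ/h

liquid -58.4→56.1 °C: 246.17 kJ/kg
vaporisation at 56.1 °C: 518 kJ/kg
vapour 56.1→92.9 °C: 47.472 kJ/kg
Δh = 246.17 + 518 + 47.472 = 811.65 kJ/kg
Q = ṁ·Δh = 1.778 kg/s × 811.65 kJ/kg = 1443.1 kJ/s
|Q| = 1443.1 kW = 5195.2 MJ/h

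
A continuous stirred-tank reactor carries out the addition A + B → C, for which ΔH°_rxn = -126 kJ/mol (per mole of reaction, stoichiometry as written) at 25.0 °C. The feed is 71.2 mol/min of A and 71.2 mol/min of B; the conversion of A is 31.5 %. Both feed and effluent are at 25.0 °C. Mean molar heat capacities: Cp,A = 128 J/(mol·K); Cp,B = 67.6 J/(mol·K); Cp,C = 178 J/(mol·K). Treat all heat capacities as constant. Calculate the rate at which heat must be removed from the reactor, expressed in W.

Extent of reaction ξ = 0.315 × 71.2 = 22.428 mol/min
Reaction term: ξ·ΔH°_rxn = 22.428 × -126 = -2825.9 kJ/min
Q = ΔH = -2825.9 kJ/min = -47.099 kW
Heat removed = 47099 W

Q_out = 47100 W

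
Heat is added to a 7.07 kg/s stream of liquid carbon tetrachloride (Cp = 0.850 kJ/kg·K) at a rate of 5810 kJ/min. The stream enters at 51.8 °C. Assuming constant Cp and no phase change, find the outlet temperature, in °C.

Q = 5810 kJ/min = 96.833 kJ/s
ΔT = Q/(ṁ·Cp) = 96.833/(7.07×0.850) = 16.113 K
T_out = 51.8 + 16.113 = 67.913 °C

T_out = 67.9 °C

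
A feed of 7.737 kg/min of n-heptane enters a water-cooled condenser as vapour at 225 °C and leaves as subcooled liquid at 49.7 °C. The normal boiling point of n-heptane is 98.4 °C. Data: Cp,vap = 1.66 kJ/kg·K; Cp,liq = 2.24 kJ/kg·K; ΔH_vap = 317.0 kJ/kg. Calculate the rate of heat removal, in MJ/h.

vapour 225→98.4 °C: -210.16 kJ/kg
condensation at 98.4 °C: -317 kJ/kg
liquid 98.4→49.7 °C: -109.09 kJ/kg
Δh = -210.16 + -317 + -109.09 = -636.24 kJ/kg
Q = ṁ·Δh = 7.737 kg/min × -636.24 kJ/kg = -4922.6 kJ/min
|Q| = 82.044 kW = 295.36 MJ/h

Q_c = 295 MJ/h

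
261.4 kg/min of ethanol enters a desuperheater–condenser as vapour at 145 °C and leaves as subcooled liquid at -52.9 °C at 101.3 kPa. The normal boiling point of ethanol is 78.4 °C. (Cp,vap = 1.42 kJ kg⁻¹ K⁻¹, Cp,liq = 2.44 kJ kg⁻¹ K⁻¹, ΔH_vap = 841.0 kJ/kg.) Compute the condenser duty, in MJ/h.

vapour 145→78.4 °C: -94.572 kJ/kg
condensation at 78.4 °C: -841 kJ/kg
liquid 78.4→-52.9 °C: -320.37 kJ/kg
Δh = -94.572 + -841 + -320.37 = -1255.9 kJ/kg
Q = ṁ·Δh = 261.4 kg/min × -1255.9 kJ/kg = -328300 kJ/min
|Q| = 5471.7 kW = 19698 MJ/h

Q_c = 19700 MJ/h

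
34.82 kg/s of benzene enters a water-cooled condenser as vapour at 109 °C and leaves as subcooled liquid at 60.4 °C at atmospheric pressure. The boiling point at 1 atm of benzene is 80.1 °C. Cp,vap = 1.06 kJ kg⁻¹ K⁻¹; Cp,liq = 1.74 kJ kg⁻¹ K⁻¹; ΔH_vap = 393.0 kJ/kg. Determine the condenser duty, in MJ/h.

Q_c = 57400 MJ/h

vapour 109→80.1 °C: -30.634 kJ/kg
condensation at 80.1 °C: -393 kJ/kg
liquid 80.1→60.4 °C: -34.278 kJ/kg
Δh = -30.634 + -393 + -34.278 = -457.91 kJ/kg
Q = ṁ·Δh = 34.82 kg/s × -457.91 kJ/kg = -15944 kJ/s
|Q| = 15944 kW = 57400 MJ/h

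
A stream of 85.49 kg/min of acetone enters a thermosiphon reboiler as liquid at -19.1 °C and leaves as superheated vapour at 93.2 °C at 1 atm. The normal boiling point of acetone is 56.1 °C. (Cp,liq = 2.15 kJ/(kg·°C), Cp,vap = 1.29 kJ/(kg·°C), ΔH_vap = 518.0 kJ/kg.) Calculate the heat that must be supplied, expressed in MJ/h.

Q = 3730 MJ/h

liquid -19.1→56.1 °C: 161.68 kJ/kg
vaporisation at 56.1 °C: 518 kJ/kg
vapour 56.1→93.2 °C: 47.859 kJ/kg
Δh = 161.68 + 518 + 47.859 = 727.54 kJ/kg
Q = ṁ·Δh = 85.49 kg/min × 727.54 kJ/kg = 62197 kJ/min
|Q| = 1036.6 kW = 3731.8 MJ/h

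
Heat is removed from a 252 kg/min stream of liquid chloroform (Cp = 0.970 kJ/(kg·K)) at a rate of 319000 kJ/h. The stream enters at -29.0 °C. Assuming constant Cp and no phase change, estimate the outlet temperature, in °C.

T_out = -50.8 °C

Q = 319000 kJ/h = 5316.7 kJ/min
ΔT = Q/(ṁ·Cp) = 5316.7/(252×0.970) = 21.75 K
T_out = -29.0 − 21.75 = -50.75 °C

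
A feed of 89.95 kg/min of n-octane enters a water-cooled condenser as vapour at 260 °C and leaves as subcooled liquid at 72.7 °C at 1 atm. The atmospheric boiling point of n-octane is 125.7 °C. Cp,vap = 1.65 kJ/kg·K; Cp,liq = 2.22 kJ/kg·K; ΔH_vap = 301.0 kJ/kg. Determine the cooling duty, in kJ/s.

Q_c = 960 kJ/s

vapour 260→125.7 °C: -221.59 kJ/kg
condensation at 125.7 °C: -301 kJ/kg
liquid 125.7→72.7 °C: -117.66 kJ/kg
Δh = -221.59 + -301 + -117.66 = -640.25 kJ/kg
Q = ṁ·Δh = 89.95 kg/min × -640.25 kJ/kg = -57591 kJ/min
|Q| = 959.85 kW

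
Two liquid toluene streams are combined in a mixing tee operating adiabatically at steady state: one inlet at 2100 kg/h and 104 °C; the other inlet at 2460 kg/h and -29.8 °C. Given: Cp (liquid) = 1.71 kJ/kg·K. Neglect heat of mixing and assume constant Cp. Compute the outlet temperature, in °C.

T_out = 31.8 °C

Adiabatic, steady state ⇒ Σ ṁᵢCp,ᵢ(T_out − Tᵢ) = 0
T_out = Σ ṁᵢCp,ᵢTᵢ / Σ ṁᵢCp,ᵢ
      = 248110 / 7797.6 = 31.818 °C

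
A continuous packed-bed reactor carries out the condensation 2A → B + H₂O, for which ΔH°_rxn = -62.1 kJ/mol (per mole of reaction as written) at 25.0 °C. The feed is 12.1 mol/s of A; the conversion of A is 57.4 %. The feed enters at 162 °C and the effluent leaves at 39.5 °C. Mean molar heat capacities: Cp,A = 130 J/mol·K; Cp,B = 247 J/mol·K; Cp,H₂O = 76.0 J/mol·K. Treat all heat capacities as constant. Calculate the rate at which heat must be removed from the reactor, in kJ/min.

Extent of reaction ξ = 0.574 × 12.1 / 2 = 3.4727 mol/s
Reaction term: ξ·ΔH°_rxn = 3.4727 × -62.1 = -215.65 kJ/s
Sensible, feed 162→25 °C: -215.5 kJ/s
Outlet flows (mol/s): A 5.1546, B 3.4727, H₂O 3.4727
Sensible, products 25→39.5 °C: 25.981 kJ/s
Q = ΔH = -405.17 kJ/s = -405.17 kW
Heat removed = 24310 kJ/min

Q_out = 24300 kJ/min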